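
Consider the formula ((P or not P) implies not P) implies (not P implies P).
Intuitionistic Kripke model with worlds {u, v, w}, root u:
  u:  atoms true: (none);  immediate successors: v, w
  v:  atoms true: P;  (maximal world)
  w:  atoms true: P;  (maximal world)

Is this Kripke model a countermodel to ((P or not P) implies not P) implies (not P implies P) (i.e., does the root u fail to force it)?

u forces ((P or not P) implies not P) implies (not P implies P) vacuously: no world accessible from u forces the antecedent (P or not P) implies not P.
So the root u forces ((P or not P) implies not P) implies (not P implies P); the model is not a countermodel.

No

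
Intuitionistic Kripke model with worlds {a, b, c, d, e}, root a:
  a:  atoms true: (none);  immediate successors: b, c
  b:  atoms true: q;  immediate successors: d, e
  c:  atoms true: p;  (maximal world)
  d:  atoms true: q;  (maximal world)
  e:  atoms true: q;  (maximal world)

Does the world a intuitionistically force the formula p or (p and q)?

a does not force p or (p and q): neither disjunct is forced at a.
a lacks atom p, so a does not force p.

No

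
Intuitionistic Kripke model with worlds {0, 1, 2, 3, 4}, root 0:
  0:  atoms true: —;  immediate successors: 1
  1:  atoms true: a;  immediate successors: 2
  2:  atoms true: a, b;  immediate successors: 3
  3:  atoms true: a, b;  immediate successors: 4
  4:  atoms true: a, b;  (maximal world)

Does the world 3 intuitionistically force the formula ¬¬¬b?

3 ⊮ ¬¬¬b since 3 is accessible from 3 and 3 ⊩ ¬¬b.
3 ⊩ ¬¬b: no world accessible from 3 forces ¬b.

No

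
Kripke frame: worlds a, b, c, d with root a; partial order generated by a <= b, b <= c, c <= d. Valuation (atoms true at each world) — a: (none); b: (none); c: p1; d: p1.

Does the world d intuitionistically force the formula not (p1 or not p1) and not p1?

No

d does not force not (p1 or not p1) and not p1 since d fails not (p1 or not p1).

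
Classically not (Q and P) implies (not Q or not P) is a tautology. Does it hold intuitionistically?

No

This is the constructively invalid direction of De Morgan's law for conjunction, which is not intuitionistically valid.
A Kripke countermodel: worlds s0, s1, s2; order generated by s0 <= s1, s0 <= s2; atoms true at each world — s0:{}; s1:{Q}; s2:{P}.
s0 does not force not (Q and P) implies (not Q or not P): already at s0 itself, s0 forces not (Q and P) but s0 does not force not Q or not P.
s0 does not force not Q or not P: neither disjunct is forced at s0.
s0 does not force not Q since s1 is accessible from s0 and s1 forces Q.
So the root s0 does not force the formula.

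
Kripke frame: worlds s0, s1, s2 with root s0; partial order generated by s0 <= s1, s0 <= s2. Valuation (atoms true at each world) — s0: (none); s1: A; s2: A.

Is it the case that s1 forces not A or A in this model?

s1 forces not A or A via the disjunct A.

Yes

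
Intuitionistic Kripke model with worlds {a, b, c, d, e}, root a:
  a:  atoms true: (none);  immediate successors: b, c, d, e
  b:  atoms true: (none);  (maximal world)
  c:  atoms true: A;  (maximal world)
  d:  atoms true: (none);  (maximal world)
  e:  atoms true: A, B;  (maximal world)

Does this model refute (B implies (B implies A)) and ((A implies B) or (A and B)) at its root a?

a does not force (B implies (B implies A)) and ((A implies B) or (A and B)) since a fails (A implies B) or (A and B).
So the root a does not force (B implies (B implies A)) and ((A implies B) or (A and B)); the model is a countermodel.

Yes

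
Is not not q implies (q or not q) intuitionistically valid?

This is a variant of double-negation elimination (deriving excluded middle from double negation), which is not intuitionistically valid.
A Kripke countermodel: worlds w0, w1; order generated by w0 <= w1; atoms true at each world — w0:{}; w1:{q}.
w0 does not force not not q implies (q or not q): already at w0 itself, w0 forces not not q but w0 does not force q or not q.
w0 does not force q or not q: neither disjunct is forced at w0.
w0 lacks atom q, so w0 does not force q.
So the root w0 does not force the formula.

No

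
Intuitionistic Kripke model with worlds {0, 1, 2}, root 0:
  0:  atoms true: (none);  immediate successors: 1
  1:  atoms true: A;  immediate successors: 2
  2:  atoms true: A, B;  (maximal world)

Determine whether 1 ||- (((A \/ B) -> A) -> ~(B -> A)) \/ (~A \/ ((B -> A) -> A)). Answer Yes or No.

Yes

1 ||- (((A \/ B) -> A) -> ~(B -> A)) \/ (~A \/ ((B -> A) -> A)) via the disjunct ~A \/ ((B -> A) -> A).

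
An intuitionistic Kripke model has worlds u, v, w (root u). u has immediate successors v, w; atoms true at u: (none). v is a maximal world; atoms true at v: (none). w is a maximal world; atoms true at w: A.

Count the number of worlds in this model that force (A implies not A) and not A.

u: does not force it — u does not force (A implies not A) and not A since u fails A implies not A.
v: forces it.
w: does not force it — w does not force (A implies not A) and not A since w fails A implies not A.
Worlds forcing the formula: {v}.

1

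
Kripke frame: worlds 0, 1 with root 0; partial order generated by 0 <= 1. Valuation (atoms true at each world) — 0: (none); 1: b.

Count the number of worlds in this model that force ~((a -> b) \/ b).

0

0: does not force it — 0 ||-/- ~((a -> b) \/ b) since 0 is accessible from 0 and 0 ||- (a -> b) \/ b.
1: does not force it.
Worlds forcing the formula: { }.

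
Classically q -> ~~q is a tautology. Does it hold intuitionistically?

This is double-negation introduction, which is intuitionistically derivable.
If a world forces q then every accessible world forces q (persistence), so none forces ~q; hence ~~q.

Yes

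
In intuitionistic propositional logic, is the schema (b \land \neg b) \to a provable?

This is an instance of ex falso quodlibet, which is intuitionistically derivable.
No world can force both b and \neg b, so the antecedent b \land \neg b is never forced and the implication holds vacuously at every world.

Yes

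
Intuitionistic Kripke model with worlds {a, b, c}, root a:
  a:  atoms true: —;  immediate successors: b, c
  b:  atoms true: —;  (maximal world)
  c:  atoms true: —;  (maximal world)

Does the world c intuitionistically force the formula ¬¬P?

c ⊮ ¬¬P since c is accessible from c and c ⊩ ¬P.
c ⊩ ¬P: no world accessible from c forces P.

No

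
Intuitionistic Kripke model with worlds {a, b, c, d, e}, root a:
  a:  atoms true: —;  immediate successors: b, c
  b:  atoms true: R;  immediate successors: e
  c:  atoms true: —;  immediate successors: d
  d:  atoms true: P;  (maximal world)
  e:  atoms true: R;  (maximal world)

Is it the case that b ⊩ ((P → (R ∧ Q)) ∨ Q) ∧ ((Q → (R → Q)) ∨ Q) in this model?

b ⊩ ((P → (R ∧ Q)) ∨ Q) ∧ ((Q → (R → Q)) ∨ Q) since b forces both conjuncts.

Yes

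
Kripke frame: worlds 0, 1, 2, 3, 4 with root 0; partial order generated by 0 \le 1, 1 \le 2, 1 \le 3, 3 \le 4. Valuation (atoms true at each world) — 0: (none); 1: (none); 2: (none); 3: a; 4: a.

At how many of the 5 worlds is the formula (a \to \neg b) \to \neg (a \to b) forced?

0: does not force it — 0 \nVdash (a \to \neg b) \to \neg (a \to b): already at 0 itself, 0 \Vdash a \to \neg b but 0 \nVdash \neg (a \to b).
1: does not force it — 1 \nVdash (a \to \neg b) \to \neg (a \to b): already at 1 itself, 1 \Vdash a \to \neg b but 1 \nVdash \neg (a \to b).
2: does not force it.
3: forces it.
4: forces it.
Worlds forcing the formula: {3, 4}.

2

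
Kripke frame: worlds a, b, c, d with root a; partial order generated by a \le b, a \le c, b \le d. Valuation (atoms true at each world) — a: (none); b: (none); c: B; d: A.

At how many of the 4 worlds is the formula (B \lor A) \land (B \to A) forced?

1

a: does not force it — a \nVdash (B \lor A) \land (B \to A) since a fails B \lor A.
b: does not force it.
c: does not force it.
d: forces it.
Worlds forcing the formula: {d}.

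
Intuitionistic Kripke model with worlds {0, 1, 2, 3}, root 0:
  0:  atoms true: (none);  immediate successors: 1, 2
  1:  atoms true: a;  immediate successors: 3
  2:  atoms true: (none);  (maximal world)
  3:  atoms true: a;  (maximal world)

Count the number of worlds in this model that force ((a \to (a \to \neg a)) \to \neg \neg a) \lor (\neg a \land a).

2

0: does not force it — 0 \nVdash ((a \to (a \to \neg a)) \to \neg \neg a) \lor (\neg a \land a): neither disjunct is forced at 0.
1: forces it.
2: does not force it — 2 \nVdash ((a \to (a \to \neg a)) \to \neg \neg a) \lor (\neg a \land a): neither disjunct is forced at 2.
3: forces it.
Worlds forcing the formula: {1, 3}.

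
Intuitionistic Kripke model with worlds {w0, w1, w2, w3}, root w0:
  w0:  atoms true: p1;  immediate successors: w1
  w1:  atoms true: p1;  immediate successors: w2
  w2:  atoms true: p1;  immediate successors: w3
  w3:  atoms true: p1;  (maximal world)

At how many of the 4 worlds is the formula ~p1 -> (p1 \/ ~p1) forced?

w0: forces it.
w1: forces it.
w2: forces it.
w3: forces it.
Worlds forcing the formula: {w0, w1, w2, w3}.

4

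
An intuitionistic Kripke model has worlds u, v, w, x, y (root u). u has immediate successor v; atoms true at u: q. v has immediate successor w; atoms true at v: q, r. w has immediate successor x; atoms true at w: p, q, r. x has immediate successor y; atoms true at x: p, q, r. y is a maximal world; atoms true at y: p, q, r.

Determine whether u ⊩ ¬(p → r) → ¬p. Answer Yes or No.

Yes

u ⊩ ¬(p → r) → ¬p vacuously: no world accessible from u forces the antecedent ¬(p → r).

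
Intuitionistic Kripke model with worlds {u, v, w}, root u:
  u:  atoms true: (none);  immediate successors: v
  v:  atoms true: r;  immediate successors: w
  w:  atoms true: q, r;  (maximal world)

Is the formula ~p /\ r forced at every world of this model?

No

Not every world: u ||-/- ~p /\ r.
u ||-/- ~p /\ r since u fails r.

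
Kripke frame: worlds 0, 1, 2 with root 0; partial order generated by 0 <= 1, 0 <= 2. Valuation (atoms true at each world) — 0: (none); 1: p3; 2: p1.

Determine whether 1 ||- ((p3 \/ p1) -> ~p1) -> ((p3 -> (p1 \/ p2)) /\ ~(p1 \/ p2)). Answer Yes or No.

No

1 ||-/- ((p3 \/ p1) -> ~p1) -> ((p3 -> (p1 \/ p2)) /\ ~(p1 \/ p2)): already at 1 itself, 1 ||- (p3 \/ p1) -> ~p1 but 1 ||-/- (p3 -> (p1 \/ p2)) /\ ~(p1 \/ p2).
1 ||-/- (p3 -> (p1 \/ p2)) /\ ~(p1 \/ p2) since 1 fails p3 -> (p1 \/ p2).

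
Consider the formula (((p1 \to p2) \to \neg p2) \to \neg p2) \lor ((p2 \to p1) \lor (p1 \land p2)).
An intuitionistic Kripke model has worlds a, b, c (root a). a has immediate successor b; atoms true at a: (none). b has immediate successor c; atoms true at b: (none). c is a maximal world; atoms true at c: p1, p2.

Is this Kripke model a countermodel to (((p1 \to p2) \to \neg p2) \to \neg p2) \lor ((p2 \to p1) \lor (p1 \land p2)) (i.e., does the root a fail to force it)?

No

a \Vdash (((p1 \to p2) \to \neg p2) \to \neg p2) \lor ((p2 \to p1) \lor (p1 \land p2)) via the disjunct ((p1 \to p2) \to \neg p2) \to \neg p2.
So the root a forces (((p1 \to p2) \to \neg p2) \to \neg p2) \lor ((p2 \to p1) \lor (p1 \land p2)); the model is not a countermodel.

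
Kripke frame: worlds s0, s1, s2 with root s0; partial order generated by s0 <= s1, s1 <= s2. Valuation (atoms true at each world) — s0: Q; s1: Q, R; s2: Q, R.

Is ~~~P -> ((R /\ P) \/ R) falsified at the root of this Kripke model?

s0 ||-/- ~~~P -> ((R /\ P) \/ R): already at s0 itself, s0 ||- ~~~P but s0 ||-/- (R /\ P) \/ R.
s0 ||-/- (R /\ P) \/ R: neither disjunct is forced at s0.
s0 ||-/- R /\ P since s0 fails R.
So the root s0 does not force ~~~P -> ((R /\ P) \/ R); the model is a countermodel.

Yes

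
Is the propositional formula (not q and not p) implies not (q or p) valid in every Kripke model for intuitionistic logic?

This is a constructively valid De Morgan direction (conjunction of negations to negated disjunction), which is intuitionistically derivable.
If both not q and not p hold at a world, no accessible world forces q or forces p, so none forces q or p.

Yes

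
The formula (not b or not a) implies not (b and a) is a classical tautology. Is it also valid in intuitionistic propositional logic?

Yes

This is a constructively valid De Morgan direction (disjunction of negations to negated conjunction), which is intuitionistically derivable.
If not b holds at a world then no accessible world forces b, hence none forces b and a; likewise for not a.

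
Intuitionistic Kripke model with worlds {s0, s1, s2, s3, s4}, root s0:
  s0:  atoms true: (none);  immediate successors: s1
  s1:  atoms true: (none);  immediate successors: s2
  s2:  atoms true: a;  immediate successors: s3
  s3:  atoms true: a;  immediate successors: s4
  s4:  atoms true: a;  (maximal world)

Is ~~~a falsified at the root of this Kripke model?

Yes

s0 ||-/- ~~~a since s0 is accessible from s0 and s0 ||- ~~a.
s0 ||- ~~a: no world accessible from s0 forces ~a.
So the root s0 does not force ~~~a; the model is a countermodel.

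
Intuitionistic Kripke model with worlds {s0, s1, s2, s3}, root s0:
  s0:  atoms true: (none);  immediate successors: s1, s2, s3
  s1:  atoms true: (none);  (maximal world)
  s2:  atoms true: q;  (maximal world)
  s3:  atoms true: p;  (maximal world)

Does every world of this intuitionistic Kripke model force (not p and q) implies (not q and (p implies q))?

Not every world: s0 does not force (not p and q) implies (not q and (p implies q)).
s0 does not force (not p and q) implies (not q and (p implies q)): at the accessible world s2, s2 forces not p and q but s2 does not force not q and (p implies q).
s2 does not force not q and (p implies q) since s2 fails not q.

No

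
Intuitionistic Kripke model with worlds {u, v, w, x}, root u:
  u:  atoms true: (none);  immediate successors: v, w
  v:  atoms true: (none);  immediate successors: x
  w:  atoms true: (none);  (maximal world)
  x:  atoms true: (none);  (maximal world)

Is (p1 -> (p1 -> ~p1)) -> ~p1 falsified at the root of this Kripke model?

u ||- (p1 -> (p1 -> ~p1)) -> ~p1: every world accessible from u that forces p1 -> (p1 -> ~p1) (namely u, v, w, x) also forces ~p1.
So the root u forces (p1 -> (p1 -> ~p1)) -> ~p1; the model is not a countermodel.

No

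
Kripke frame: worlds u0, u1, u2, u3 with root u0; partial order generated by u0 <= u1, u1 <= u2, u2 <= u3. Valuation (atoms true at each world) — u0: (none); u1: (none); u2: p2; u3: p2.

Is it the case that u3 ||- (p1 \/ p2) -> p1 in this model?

No

u3 ||-/- (p1 \/ p2) -> p1: already at u3 itself, u3 ||- p1 \/ p2 but u3 ||-/- p1.
u3 lacks atom p1, so u3 ||-/- p1.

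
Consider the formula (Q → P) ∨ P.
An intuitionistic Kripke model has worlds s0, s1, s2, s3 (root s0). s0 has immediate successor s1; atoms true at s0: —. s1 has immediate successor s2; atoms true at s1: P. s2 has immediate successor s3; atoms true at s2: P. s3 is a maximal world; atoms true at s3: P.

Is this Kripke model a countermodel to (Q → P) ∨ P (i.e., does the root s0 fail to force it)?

No

s0 ⊩ (Q → P) ∨ P via the disjunct Q → P.
So the root s0 forces (Q → P) ∨ P; the model is not a countermodel.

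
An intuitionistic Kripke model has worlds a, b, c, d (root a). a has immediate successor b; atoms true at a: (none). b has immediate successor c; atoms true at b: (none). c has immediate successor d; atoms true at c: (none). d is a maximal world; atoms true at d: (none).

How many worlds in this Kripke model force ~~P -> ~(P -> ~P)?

a: forces it.
b: forces it.
c: forces it.
d: forces it.
Worlds forcing the formula: {a, b, c, d}.

4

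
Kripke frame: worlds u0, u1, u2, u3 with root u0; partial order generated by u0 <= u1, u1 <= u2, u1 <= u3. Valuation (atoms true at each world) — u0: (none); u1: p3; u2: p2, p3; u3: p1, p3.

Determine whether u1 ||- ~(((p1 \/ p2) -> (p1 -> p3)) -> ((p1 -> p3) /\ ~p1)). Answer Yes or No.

No

u1 ||-/- ~(((p1 \/ p2) -> (p1 -> p3)) -> ((p1 -> p3) /\ ~p1)) since u2 is accessible from u1 and u2 ||- ((p1 \/ p2) -> (p1 -> p3)) -> ((p1 -> p3) /\ ~p1).
u2 ||- ((p1 \/ p2) -> (p1 -> p3)) -> ((p1 -> p3) /\ ~p1): every world accessible from u2 that forces (p1 \/ p2) -> (p1 -> p3) (namely u2) also forces (p1 -> p3) /\ ~p1.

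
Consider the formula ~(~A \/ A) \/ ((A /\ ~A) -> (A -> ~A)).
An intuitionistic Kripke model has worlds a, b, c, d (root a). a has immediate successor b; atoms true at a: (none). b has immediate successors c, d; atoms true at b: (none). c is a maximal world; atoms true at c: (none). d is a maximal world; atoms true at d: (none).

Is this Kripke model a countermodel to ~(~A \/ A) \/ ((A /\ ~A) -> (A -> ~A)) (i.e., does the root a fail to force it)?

No

a ||- ~(~A \/ A) \/ ((A /\ ~A) -> (A -> ~A)) via the disjunct (A /\ ~A) -> (A -> ~A).
So the root a forces ~(~A \/ A) \/ ((A /\ ~A) -> (A -> ~A)); the model is not a countermodel.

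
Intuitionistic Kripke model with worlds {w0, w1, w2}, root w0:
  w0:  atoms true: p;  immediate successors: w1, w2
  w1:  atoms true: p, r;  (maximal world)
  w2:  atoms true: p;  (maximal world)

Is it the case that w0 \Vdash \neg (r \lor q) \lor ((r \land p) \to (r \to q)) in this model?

w0 \nVdash \neg (r \lor q) \lor ((r \land p) \to (r \to q)): neither disjunct is forced at w0.
w0 \nVdash \neg (r \lor q) since w1 is accessible from w0 and w1 \Vdash r \lor q.
w1 \Vdash r \lor q via the disjunct r.

No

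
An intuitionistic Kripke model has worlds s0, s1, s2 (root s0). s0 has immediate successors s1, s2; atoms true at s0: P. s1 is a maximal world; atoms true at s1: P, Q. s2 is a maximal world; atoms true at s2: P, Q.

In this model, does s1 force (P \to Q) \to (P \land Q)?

s1 \Vdash (P \to Q) \to (P \land Q): every world accessible from s1 that forces P \to Q (namely s1) also forces P \land Q.

Yes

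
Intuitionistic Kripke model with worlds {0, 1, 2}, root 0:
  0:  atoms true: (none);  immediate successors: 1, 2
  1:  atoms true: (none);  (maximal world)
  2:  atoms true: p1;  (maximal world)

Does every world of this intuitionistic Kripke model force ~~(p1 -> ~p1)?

Not every world: 0 ||-/- ~~(p1 -> ~p1).
0 ||-/- ~~(p1 -> ~p1) since 2 is accessible from 0 and 2 ||- ~(p1 -> ~p1).
2 ||- ~(p1 -> ~p1): no world accessible from 2 forces p1 -> ~p1.

No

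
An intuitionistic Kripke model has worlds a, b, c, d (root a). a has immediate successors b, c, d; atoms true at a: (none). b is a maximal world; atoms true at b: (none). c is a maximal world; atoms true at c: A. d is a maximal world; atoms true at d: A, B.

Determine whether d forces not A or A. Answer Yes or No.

Yes

d forces not A or A via the disjunct A.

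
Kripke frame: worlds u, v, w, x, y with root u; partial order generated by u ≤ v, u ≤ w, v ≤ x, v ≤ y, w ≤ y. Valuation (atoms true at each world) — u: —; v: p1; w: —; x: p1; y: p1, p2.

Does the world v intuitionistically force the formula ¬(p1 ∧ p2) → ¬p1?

No

v ⊮ ¬(p1 ∧ p2) → ¬p1: at the accessible world x, x ⊩ ¬(p1 ∧ p2) but x ⊮ ¬p1.
x ⊮ ¬p1 since x is accessible from x and x ⊩ p1.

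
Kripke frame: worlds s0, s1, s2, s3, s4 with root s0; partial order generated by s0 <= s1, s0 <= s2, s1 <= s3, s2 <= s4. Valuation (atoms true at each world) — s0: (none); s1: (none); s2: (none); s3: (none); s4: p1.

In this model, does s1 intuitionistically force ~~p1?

s1 ||-/- ~~p1 since s1 is accessible from s1 and s1 ||- ~p1.
s1 ||- ~p1: no world accessible from s1 forces p1.

No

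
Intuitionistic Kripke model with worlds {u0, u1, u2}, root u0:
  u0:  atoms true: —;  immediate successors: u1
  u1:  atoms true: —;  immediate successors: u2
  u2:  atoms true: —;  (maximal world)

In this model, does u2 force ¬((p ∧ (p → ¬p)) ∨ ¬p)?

u2 ⊮ ¬((p ∧ (p → ¬p)) ∨ ¬p) since u2 is accessible from u2 and u2 ⊩ (p ∧ (p → ¬p)) ∨ ¬p.
u2 ⊩ (p ∧ (p → ¬p)) ∨ ¬p via the disjunct ¬p.

No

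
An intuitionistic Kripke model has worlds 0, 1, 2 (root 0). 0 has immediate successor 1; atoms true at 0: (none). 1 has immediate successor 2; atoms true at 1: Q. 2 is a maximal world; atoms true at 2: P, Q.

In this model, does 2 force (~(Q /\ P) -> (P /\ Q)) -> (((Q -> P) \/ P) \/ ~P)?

2 ||- (~(Q /\ P) -> (P /\ Q)) -> (((Q -> P) \/ P) \/ ~P): every world accessible from 2 that forces ~(Q /\ P) -> (P /\ Q) (namely 2) also forces ((Q -> P) \/ P) \/ ~P.

Yes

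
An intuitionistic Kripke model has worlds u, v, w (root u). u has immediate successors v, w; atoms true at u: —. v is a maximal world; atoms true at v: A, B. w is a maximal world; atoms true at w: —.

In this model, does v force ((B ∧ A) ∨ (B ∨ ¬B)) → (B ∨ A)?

Yes

v ⊩ ((B ∧ A) ∨ (B ∨ ¬B)) → (B ∨ A): every world accessible from v that forces (B ∧ A) ∨ (B ∨ ¬B) (namely v) also forces B ∨ A.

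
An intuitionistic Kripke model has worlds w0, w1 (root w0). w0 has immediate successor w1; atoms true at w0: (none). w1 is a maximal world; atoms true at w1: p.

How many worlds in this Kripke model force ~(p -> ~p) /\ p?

w0: does not force it — w0 ||-/- ~(p -> ~p) /\ p since w0 fails p.
w1: forces it.
Worlds forcing the formula: {w1}.

1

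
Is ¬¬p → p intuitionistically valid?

No

This is double-negation elimination, which is not intuitionistically valid.
A Kripke countermodel: worlds a, b; order generated by a ≤ b; atoms true at each world — a:{}; b:{p}.
a ⊮ ¬¬p → p: already at a itself, a ⊩ ¬¬p but a ⊮ p.
a lacks atom p, so a ⊮ p.
So the root a does not force the formula.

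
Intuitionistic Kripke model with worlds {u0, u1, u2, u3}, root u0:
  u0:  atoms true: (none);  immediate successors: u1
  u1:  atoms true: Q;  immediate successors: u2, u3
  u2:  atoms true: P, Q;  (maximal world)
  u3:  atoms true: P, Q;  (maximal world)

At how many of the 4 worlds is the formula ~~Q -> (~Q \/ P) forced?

u0: does not force it — u0 ||-/- ~~Q -> (~Q \/ P): already at u0 itself, u0 ||- ~~Q but u0 ||-/- ~Q \/ P.
u1: does not force it.
u2: forces it.
u3: forces it.
Worlds forcing the formula: {u2, u3}.

2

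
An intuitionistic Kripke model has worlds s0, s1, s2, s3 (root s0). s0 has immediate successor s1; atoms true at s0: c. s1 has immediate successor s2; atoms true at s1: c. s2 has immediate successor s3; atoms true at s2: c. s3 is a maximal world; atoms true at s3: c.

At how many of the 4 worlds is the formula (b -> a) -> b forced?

0

s0: does not force it — s0 ||-/- (b -> a) -> b: already at s0 itself, s0 ||- b -> a but s0 ||-/- b.
s1: does not force it.
s2: does not force it.
s3: does not force it.
Worlds forcing the formula: { }.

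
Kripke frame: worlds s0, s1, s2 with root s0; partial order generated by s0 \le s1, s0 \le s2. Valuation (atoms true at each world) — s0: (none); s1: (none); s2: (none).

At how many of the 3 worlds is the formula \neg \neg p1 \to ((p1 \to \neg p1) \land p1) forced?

s0: forces it.
s1: forces it.
s2: forces it.
Worlds forcing the formula: {s0, s1, s2}.

3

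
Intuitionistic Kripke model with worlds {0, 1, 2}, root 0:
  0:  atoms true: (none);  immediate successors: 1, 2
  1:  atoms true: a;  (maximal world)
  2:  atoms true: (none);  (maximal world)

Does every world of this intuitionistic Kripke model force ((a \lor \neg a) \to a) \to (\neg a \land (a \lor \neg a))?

Not every world: 0 \nVdash ((a \lor \neg a) \to a) \to (\neg a \land (a \lor \neg a)).
0 \nVdash ((a \lor \neg a) \to a) \to (\neg a \land (a \lor \neg a)): at the accessible world 1, 1 \Vdash (a \lor \neg a) \to a but 1 \nVdash \neg a \land (a \lor \neg a).
1 \nVdash \neg a \land (a \lor \neg a) since 1 fails \neg a.

No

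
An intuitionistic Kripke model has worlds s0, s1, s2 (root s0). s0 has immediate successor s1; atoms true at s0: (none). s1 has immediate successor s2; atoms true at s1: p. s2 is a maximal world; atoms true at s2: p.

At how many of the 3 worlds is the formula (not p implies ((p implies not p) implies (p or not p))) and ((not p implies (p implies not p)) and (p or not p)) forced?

s0: does not force it — s0 does not force (not p implies ((p implies not p) implies (p or not p))) and ((not p implies (p implies not p)) and (p or not p)) since s0 fails (not p implies (p implies not p)) and (p or not p).
s1: forces it.
s2: forces it.
Worlds forcing the formula: {s1, s2}.

2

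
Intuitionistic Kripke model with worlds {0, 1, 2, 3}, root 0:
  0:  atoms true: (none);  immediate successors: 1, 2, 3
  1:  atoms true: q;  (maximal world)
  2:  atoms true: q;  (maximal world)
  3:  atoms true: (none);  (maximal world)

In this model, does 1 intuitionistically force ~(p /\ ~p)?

1 ||- ~(p /\ ~p): no world accessible from 1 forces p /\ ~p.

Yes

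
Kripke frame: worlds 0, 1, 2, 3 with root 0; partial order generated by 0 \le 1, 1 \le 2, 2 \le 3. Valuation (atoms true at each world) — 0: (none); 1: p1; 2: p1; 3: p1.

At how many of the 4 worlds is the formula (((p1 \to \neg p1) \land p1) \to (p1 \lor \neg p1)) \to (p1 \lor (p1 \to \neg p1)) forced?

0: does not force it — 0 \nVdash (((p1 \to \neg p1) \land p1) \to (p1 \lor \neg p1)) \to (p1 \lor (p1 \to \neg p1)): already at 0 itself, 0 \Vdash ((p1 \to \neg p1) \land p1) \to (p1 \lor \neg p1) but 0 \nVdash p1 \lor (p1 \to \neg p1).
1: forces it.
2: forces it.
3: forces it.
Worlds forcing the formula: {1, 2, 3}.

3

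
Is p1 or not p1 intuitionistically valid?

This is the law of excluded middle, which is not intuitionistically valid.
A Kripke countermodel: worlds w0, w1; order generated by w0 <= w1; atoms true at each world — w0:{}; w1:{p1}.
w0 does not force p1 or not p1: neither disjunct is forced at w0.
w0 lacks atom p1, so w0 does not force p1.
So the root w0 does not force the formula.

No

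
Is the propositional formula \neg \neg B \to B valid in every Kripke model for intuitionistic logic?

This is double-negation elimination, which is not intuitionistically valid.
A Kripke countermodel: worlds u0, u1; order generated by u0 \le u1; atoms true at each world — u0:{}; u1:{B}.
u0 \nVdash \neg \neg B \to B: already at u0 itself, u0 \Vdash \neg \neg B but u0 \nVdash B.
u0 lacks atom B, so u0 \nVdash B.
So the root u0 does not force the formula.

No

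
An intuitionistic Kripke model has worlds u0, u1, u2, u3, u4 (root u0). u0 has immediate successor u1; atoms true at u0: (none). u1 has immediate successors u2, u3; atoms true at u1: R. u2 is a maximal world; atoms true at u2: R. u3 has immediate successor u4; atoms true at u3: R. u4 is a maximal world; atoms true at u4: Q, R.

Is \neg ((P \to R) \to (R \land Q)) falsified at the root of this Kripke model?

Yes

u0 \nVdash \neg ((P \to R) \to (R \land Q)) since u4 is accessible from u0 and u4 \Vdash (P \to R) \to (R \land Q).
u4 \Vdash (P \to R) \to (R \land Q): every world accessible from u4 that forces P \to R (namely u4) also forces R \land Q.
So the root u0 does not force \neg ((P \to R) \to (R \land Q)); the model is a countermodel.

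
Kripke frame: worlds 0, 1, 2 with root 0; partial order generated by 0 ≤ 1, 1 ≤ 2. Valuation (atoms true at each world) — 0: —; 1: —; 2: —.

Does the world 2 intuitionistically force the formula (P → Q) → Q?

2 ⊮ (P → Q) → Q: already at 2 itself, 2 ⊩ P → Q but 2 ⊮ Q.
2 lacks atom Q, so 2 ⊮ Q.

No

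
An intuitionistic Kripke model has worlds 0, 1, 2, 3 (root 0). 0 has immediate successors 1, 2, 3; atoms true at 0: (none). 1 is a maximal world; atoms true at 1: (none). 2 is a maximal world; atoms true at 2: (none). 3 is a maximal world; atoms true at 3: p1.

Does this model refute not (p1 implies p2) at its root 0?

0 does not force not (p1 implies p2) since 1 is accessible from 0 and 1 forces p1 implies p2.
1 forces p1 implies p2 vacuously: no world accessible from 1 forces the antecedent p1.
So the root 0 does not force not (p1 implies p2); the model is a countermodel.

Yes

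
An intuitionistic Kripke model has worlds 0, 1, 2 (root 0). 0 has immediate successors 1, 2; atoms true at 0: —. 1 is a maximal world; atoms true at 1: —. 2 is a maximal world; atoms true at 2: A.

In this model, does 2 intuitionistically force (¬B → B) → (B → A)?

2 ⊩ (¬B → B) → (B → A) vacuously: no world accessible from 2 forces the antecedent ¬B → B.

Yes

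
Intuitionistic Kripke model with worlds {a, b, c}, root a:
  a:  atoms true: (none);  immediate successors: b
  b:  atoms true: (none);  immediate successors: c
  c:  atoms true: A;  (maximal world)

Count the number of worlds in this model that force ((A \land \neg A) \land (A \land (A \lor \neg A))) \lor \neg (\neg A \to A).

0

a: does not force it — a \nVdash ((A \land \neg A) \land (A \land (A \lor \neg A))) \lor \neg (\neg A \to A): neither disjunct is forced at a.
b: does not force it.
c: does not force it.
Worlds forcing the formula: { }.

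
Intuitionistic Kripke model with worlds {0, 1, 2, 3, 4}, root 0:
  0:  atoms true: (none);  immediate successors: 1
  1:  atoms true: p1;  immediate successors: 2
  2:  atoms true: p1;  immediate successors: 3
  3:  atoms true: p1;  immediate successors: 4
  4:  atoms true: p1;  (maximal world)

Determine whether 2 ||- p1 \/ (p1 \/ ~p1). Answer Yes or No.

2 ||- p1 \/ (p1 \/ ~p1) via the disjunct p1.

Yes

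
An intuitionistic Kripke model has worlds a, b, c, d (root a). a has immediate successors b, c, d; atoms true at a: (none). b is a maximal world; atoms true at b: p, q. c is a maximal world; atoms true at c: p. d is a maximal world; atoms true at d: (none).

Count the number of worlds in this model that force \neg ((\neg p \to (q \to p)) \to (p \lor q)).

1

a: does not force it — a \nVdash \neg ((\neg p \to (q \to p)) \to (p \lor q)) since b is accessible from a and b \Vdash (\neg p \to (q \to p)) \to (p \lor q).
b: does not force it — b \nVdash \neg ((\neg p \to (q \to p)) \to (p \lor q)) since b is accessible from b and b \Vdash (\neg p \to (q \to p)) \to (p \lor q).
c: does not force it.
d: forces it.
Worlds forcing the formula: {d}.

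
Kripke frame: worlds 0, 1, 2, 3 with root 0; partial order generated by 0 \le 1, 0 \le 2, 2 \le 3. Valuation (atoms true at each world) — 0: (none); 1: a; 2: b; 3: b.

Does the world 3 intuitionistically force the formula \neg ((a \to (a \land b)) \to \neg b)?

3 \Vdash \neg ((a \to (a \land b)) \to \neg b): no world accessible from 3 forces (a \to (a \land b)) \to \neg b.

Yes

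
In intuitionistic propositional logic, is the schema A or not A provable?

This is the law of excluded middle, which is not intuitionistically valid.
A Kripke countermodel: worlds u, v; order generated by u <= v; atoms true at each world — u:{}; v:{A}.
u does not force A or not A: neither disjunct is forced at u.
u lacks atom A, so u does not force A.
So the root u does not force the formula.

No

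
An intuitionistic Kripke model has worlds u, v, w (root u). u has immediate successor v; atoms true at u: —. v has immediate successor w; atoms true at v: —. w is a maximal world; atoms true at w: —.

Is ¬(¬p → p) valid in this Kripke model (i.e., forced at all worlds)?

Yes

u ⊩ ¬(¬p → p): no world accessible from u forces ¬p → p.
Since the root u forces ¬(¬p → p) and forcing is persistent (monotone upward), every world forces it.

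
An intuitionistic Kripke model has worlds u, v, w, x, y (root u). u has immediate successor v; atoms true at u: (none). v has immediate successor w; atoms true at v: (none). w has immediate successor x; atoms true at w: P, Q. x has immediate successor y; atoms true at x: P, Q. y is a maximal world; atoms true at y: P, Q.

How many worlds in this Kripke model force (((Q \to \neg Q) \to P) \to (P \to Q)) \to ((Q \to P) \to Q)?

3

u: does not force it — u \nVdash (((Q \to \neg Q) \to P) \to (P \to Q)) \to ((Q \to P) \to Q): already at u itself, u \Vdash ((Q \to \neg Q) \to P) \to (P \to Q) but u \nVdash (Q \to P) \to Q.
v: does not force it — v \nVdash (((Q \to \neg Q) \to P) \to (P \to Q)) \to ((Q \to P) \to Q): already at v itself, v \Vdash ((Q \to \neg Q) \to P) \to (P \to Q) but v \nVdash (Q \to P) \to Q.
w: forces it.
x: forces it.
y: forces it.
Worlds forcing the formula: {w, x, y}.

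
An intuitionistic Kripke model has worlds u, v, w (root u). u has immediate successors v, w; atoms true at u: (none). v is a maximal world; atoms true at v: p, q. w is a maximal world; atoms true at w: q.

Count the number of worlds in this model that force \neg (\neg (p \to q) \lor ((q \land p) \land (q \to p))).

u: does not force it — u \nVdash \neg (\neg (p \to q) \lor ((q \land p) \land (q \to p))) since v is accessible from u and v \Vdash \neg (p \to q) \lor ((q \land p) \land (q \to p)).
v: does not force it — v \nVdash \neg (\neg (p \to q) \lor ((q \land p) \land (q \to p))) since v is accessible from v and v \Vdash \neg (p \to q) \lor ((q \land p) \land (q \to p)).
w: forces it.
Worlds forcing the formula: {w}.

1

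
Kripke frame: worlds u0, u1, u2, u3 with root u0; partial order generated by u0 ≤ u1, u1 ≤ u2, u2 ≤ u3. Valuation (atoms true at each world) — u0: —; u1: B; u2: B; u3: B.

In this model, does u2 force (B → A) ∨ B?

u2 ⊩ (B → A) ∨ B via the disjunct B.

Yes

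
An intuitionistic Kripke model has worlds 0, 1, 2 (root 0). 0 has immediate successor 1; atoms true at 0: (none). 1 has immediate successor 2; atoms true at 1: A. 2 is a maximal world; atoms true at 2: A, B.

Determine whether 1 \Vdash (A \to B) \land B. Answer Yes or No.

No

1 \nVdash (A \to B) \land B since 1 fails A \to B.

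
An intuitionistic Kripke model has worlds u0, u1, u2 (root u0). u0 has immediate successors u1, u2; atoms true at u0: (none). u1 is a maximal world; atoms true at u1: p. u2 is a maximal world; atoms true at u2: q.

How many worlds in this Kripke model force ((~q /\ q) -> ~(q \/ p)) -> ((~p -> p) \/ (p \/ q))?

u0: does not force it — u0 ||-/- ((~q /\ q) -> ~(q \/ p)) -> ((~p -> p) \/ (p \/ q)): already at u0 itself, u0 ||- (~q /\ q) -> ~(q \/ p) but u0 ||-/- (~p -> p) \/ (p \/ q).
u1: forces it.
u2: forces it.
Worlds forcing the formula: {u1, u2}.

2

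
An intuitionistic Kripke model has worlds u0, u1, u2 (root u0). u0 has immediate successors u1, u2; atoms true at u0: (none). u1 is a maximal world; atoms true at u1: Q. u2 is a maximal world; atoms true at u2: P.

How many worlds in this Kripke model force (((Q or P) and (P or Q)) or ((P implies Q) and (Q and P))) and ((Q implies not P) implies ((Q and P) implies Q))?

2

u0: does not force it — u0 does not force (((Q or P) and (P or Q)) or ((P implies Q) and (Q and P))) and ((Q implies not P) implies ((Q and P) implies Q)) since u0 fails ((Q or P) and (P or Q)) or ((P implies Q) and (Q and P)).
u1: forces it.
u2: forces it.
Worlds forcing the formula: {u1, u2}.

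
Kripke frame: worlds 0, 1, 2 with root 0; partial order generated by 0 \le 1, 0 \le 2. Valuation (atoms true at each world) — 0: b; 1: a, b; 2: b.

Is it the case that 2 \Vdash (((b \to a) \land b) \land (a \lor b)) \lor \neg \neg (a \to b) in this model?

2 \Vdash (((b \to a) \land b) \land (a \lor b)) \lor \neg \neg (a \to b) via the disjunct \neg \neg (a \to b).

Yes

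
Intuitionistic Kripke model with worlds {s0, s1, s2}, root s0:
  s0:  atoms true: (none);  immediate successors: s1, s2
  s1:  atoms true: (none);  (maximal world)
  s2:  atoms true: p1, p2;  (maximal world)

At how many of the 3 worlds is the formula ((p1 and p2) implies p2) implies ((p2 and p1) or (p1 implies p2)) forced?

s0: forces it.
s1: forces it.
s2: forces it.
Worlds forcing the formula: {s0, s1, s2}.

3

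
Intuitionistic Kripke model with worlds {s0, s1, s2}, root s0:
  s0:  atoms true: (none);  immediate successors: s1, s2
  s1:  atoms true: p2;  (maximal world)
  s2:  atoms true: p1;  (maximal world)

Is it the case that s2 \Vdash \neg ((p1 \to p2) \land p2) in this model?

s2 \Vdash \neg ((p1 \to p2) \land p2): no world accessible from s2 forces (p1 \to p2) \land p2.

Yes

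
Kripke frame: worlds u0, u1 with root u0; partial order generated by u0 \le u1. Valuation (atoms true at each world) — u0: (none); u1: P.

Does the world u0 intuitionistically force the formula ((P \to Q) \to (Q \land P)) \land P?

No

u0 \nVdash ((P \to Q) \to (Q \land P)) \land P since u0 fails P.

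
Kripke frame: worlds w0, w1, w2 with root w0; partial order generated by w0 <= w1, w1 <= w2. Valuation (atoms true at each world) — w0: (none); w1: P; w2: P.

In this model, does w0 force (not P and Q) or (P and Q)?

w0 does not force (not P and Q) or (P and Q): neither disjunct is forced at w0.
w0 does not force not P and Q since w0 fails not P.

No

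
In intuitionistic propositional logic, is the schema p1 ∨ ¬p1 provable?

This is the law of excluded middle, which is not intuitionistically valid.
A Kripke countermodel: worlds 0, 1; order generated by 0 ≤ 1; atoms true at each world — 0:{}; 1:{p1}.
0 ⊮ p1 ∨ ¬p1: neither disjunct is forced at 0.
0 lacks atom p1, so 0 ⊮ p1.
So the root 0 does not force the formula.

No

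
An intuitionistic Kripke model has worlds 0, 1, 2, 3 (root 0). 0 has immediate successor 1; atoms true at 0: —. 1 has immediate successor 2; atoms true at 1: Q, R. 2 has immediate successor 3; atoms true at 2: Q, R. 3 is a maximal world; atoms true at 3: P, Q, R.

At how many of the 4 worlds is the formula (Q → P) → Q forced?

4

0: forces it.
1: forces it.
2: forces it.
3: forces it.
Worlds forcing the formula: {0, 1, 2, 3}.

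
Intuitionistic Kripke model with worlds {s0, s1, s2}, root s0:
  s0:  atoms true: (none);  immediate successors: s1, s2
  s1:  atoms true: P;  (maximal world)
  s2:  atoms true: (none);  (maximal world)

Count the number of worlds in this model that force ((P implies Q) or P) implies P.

1

s0: does not force it — s0 does not force ((P implies Q) or P) implies P: at the accessible world s2, s2 forces (P implies Q) or P but s2 does not force P.
s1: forces it.
s2: does not force it — s2 does not force ((P implies Q) or P) implies P: already at s2 itself, s2 forces (P implies Q) or P but s2 does not force P.
Worlds forcing the formula: {s1}.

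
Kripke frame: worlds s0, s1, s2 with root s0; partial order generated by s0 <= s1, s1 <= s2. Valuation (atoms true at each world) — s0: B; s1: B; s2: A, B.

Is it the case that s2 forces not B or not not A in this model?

s2 forces not B or not not A via the disjunct not not A.

Yes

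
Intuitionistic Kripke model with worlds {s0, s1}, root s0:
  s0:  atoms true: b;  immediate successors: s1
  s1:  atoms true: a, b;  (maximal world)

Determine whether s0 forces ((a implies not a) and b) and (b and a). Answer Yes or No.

No

s0 does not force ((a implies not a) and b) and (b and a) since s0 fails (a implies not a) and b.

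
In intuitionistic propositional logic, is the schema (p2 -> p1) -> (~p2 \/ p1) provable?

No

This is the material-implication-as-disjunction principle, which is not intuitionistically valid.
A Kripke countermodel: worlds a, b; order generated by a <= b; atoms true at each world — a:{}; b:{p1,p2}.
a ||-/- (p2 -> p1) -> (~p2 \/ p1): already at a itself, a ||- p2 -> p1 but a ||-/- ~p2 \/ p1.
a ||-/- ~p2 \/ p1: neither disjunct is forced at a.
a ||-/- ~p2 since b is accessible from a and b ||- p2.
So the root a does not force the formula.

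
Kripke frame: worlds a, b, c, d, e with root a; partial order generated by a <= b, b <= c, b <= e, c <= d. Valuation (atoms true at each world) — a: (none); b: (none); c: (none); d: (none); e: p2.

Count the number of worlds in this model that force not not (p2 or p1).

1

a: does not force it — a does not force not not (p2 or p1) since c is accessible from a and c forces not (p2 or p1).
b: does not force it — b does not force not not (p2 or p1) since c is accessible from b and c forces not (p2 or p1).
c: does not force it.
d: does not force it.
e: forces it.
Worlds forcing the formula: {e}.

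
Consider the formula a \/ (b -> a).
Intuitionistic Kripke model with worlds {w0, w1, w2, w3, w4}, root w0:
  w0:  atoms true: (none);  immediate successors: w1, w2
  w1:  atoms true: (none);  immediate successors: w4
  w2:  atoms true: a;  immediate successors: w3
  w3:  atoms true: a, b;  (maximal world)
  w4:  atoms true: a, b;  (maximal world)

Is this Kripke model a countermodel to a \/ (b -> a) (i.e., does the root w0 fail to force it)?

No

w0 ||- a \/ (b -> a) via the disjunct b -> a.
So the root w0 forces a \/ (b -> a); the model is not a countermodel.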